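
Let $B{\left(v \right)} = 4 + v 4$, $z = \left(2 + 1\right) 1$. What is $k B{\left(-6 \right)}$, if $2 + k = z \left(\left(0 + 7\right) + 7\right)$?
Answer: $-800$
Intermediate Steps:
$z = 3$ ($z = 3 \cdot 1 = 3$)
$B{\left(v \right)} = 4 + 4 v$
$k = 40$ ($k = -2 + 3 \left(\left(0 + 7\right) + 7\right) = -2 + 3 \left(7 + 7\right) = -2 + 3 \cdot 14 = -2 + 42 = 40$)
$k B{\left(-6 \right)} = 40 \left(4 + 4 \left(-6\right)\right) = 40 \left(4 - 24\right) = 40 \left(-20\right) = -800$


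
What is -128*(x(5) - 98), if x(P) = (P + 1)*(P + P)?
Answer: 4864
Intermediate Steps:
x(P) = 2*P*(1 + P) (x(P) = (1 + P)*(2*P) = 2*P*(1 + P))
-128*(x(5) - 98) = -128*(2*5*(1 + 5) - 98) = -128*(2*5*6 - 98) = -128*(60 - 98) = -128*(-38) = 4864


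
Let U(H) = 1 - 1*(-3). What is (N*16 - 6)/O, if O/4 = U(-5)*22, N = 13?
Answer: 101/176 ≈ 0.57386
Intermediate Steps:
U(H) = 4 (U(H) = 1 + 3 = 4)
O = 352 (O = 4*(4*22) = 4*88 = 352)
(N*16 - 6)/O = (13*16 - 6)/352 = (208 - 6)*(1/352) = 202*(1/352) = 101/176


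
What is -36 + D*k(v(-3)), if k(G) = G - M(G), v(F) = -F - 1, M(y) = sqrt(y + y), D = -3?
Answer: -36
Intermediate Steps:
M(y) = sqrt(2)*sqrt(y) (M(y) = sqrt(2*y) = sqrt(2)*sqrt(y))
v(F) = -1 - F
k(G) = G - sqrt(2)*sqrt(G)
-36 + D*k(v(-3)) = -36 - 3*((-1 - 1*(-3)) - sqrt(2)*sqrt(-1 - 1*(-3))) = -36 - 3*((-1 + 3) - sqrt(2)*sqrt(-1 + 3)) = -36 - 3*(2 - sqrt(2)*sqrt(2)) = -36 - 3*(2 - 2) = -36 - 3*0 = -36 + 0 = -36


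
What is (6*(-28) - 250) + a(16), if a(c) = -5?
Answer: -423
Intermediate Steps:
(6*(-28) - 250) + a(16) = (6*(-28) - 250) - 5 = (-168 - 250) - 5 = -418 - 5 = -423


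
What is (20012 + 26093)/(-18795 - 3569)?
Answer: -46105/22364 ≈ -2.0616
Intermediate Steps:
(20012 + 26093)/(-18795 - 3569) = 46105/(-22364) = 46105*(-1/22364) = -46105/22364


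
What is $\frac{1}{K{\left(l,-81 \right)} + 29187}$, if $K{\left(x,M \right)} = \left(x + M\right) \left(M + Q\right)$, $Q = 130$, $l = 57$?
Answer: $\frac{1}{28011} \approx 3.57 \cdot 10^{-5}$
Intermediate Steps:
$K{\left(x,M \right)} = \left(130 + M\right) \left(M + x\right)$ ($K{\left(x,M \right)} = \left(x + M\right) \left(M + 130\right) = \left(M + x\right) \left(130 + M\right) = \left(130 + M\right) \left(M + x\right)$)
$\frac{1}{K{\left(l,-81 \right)} + 29187} = \frac{1}{\left(\left(-81\right)^{2} + 130 \left(-81\right) + 130 \cdot 57 - 4617\right) + 29187} = \frac{1}{\left(6561 - 10530 + 7410 - 4617\right) + 29187} = \frac{1}{-1176 + 29187} = \frac{1}{28011}$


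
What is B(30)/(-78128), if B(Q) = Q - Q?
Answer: 0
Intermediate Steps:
B(Q) = 0
B(30)/(-78128) = 0/(-78128) = 0*(-1/78128) = 0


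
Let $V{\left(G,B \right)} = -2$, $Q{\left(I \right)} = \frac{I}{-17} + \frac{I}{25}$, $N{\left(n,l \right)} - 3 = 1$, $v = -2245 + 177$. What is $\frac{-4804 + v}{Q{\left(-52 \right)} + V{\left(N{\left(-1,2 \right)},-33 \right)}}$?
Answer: $\frac{1460300}{217} \approx 6729.5$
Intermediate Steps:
$v = -2068$
$N{\left(n,l \right)} = 4$ ($N{\left(n,l \right)} = 3 + 1 = 4$)
$Q{\left(I \right)} = - \frac{8 I}{425}$ ($Q{\left(I \right)} = I \left(- \frac{1}{17}\right) + I \frac{1}{25} = - \frac{I}{17} + \frac{I}{25} = - \frac{8 I}{425}$)
$\frac{-4804 + v}{Q{\left(-52 \right)} + V{\left(N{\left(-1,2 \right)},-33 \right)}} = \frac{-4804 - 2068}{\left(- \frac{8}{425}\right) \left(-52\right) - 2} = - \frac{6872}{\frac{416}{425} - 2} = - \frac{6872}{- \frac{434}{425}} = \left(-6872\right) \left(- \frac{425}{434}\right) = \frac{1460300}{217}$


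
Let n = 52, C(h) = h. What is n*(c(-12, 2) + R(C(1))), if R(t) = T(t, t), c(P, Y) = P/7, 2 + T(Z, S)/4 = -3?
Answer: -7904/7 ≈ -1129.1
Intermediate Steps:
T(Z, S) = -20 (T(Z, S) = -8 + 4*(-3) = -8 - 12 = -20)
c(P, Y) = P/7 (c(P, Y) = P*(⅐) = P/7)
R(t) = -20
n*(c(-12, 2) + R(C(1))) = 52*((⅐)*(-12) - 20) = 52*(-12/7 - 20) = 52*(-152/7) = -7904/7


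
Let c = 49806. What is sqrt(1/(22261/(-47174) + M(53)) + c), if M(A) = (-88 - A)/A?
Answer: 2*sqrt(763649448578795215)/7831367 ≈ 223.17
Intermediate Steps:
M(A) = (-88 - A)/A
sqrt(1/(22261/(-47174) + M(53)) + c) = sqrt(1/(22261/(-47174) + (-88 - 1*53)/53) + 49806) = sqrt(1/(22261*(-1/47174) + (-88 - 53)/53) + 49806) = sqrt(1/(-22261/47174 + (1/53)*(-141)) + 49806) = sqrt(1/(-22261/47174 - 141/53) + 49806) = sqrt(1/(-7831367/2500222) + 49806) = sqrt(-2500222/7831367 + 49806) = sqrt(390046564580/7831367) = 2*sqrt(763649448578795215)/7831367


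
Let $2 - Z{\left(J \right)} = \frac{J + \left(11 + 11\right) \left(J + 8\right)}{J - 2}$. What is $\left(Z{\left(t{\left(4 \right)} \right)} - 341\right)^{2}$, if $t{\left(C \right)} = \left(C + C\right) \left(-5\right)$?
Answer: $\frac{6235009}{49} \approx 1.2725 \cdot 10^{5}$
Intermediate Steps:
$t{\left(C \right)} = - 10 C$ ($t{\left(C \right)} = 2 C \left(-5\right) = - 10 C$)
$Z{\left(J \right)} = 2 - \frac{176 + 23 J}{-2 + J}$ ($Z{\left(J \right)} = 2 - \frac{J + \left(11 + 11\right) \left(J + 8\right)}{J - 2} = 2 - \frac{J + 22 \left(8 + J\right)}{-2 + J} = 2 - \frac{J + \left(176 + 22 J\right)}{-2 + J} = 2 - \frac{176 + 23 J}{-2 + J}$)
$\left(Z{\left(t{\left(4 \right)} \right)} - 341\right)^{2} = \left(\frac{3 \left(-60 - 7 \left(\left(-10\right) 4\right)\right)}{-2 - 40} - 341\right)^{2} = \left(\frac{3 \left(-60 - -280\right)}{-2 - 40} - 341\right)^{2} = \left(\frac{3 \left(-60 + 280\right)}{-42} - 341\right)^{2} = \left(3 \left(- \frac{1}{42}\right) 220 - 341\right)^{2} = \left(- \frac{110}{7} - 341\right)^{2} = \left(- \frac{2497}{7}\right)^{2} = \frac{6235009}{49}$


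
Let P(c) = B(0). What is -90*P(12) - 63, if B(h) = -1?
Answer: 27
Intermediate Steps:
P(c) = -1
-90*P(12) - 63 = -90*(-1) - 63 = 90 - 63 = 27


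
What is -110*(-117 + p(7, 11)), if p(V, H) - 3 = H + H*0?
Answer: 11330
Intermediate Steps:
p(V, H) = 3 + H (p(V, H) = 3 + (H + H*0) = 3 + (H + 0) = 3 + H)
-110*(-117 + p(7, 11)) = -110*(-117 + (3 + 11)) = -110*(-117 + 14) = -110*(-103) = 11330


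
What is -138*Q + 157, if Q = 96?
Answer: -13091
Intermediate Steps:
-138*Q + 157 = -138*96 + 157 = -13248 + 157 = -13091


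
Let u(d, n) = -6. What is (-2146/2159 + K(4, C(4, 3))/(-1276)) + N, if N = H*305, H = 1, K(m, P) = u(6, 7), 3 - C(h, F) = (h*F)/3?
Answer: 418757139/1377442 ≈ 304.01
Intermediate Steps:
C(h, F) = 3 - F*h/3 (C(h, F) = 3 - h*F/3 = 3 - F*h/3)
K(m, P) = -6
N = 305 (N = 1*305 = 305)
(-2146/2159 + K(4, C(4, 3))/(-1276)) + N = (-2146/2159 - 6/(-1276)) + 305 = (-2146*1/2159 - 6*(-1/1276)) + 305 = (-2146/2159 + 3/638) + 305 = -1362671/1377442 + 305 = 418757139/1377442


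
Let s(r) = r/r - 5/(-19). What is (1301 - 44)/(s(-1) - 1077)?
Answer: -7961/6813 ≈ -1.1685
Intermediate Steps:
s(r) = 24/19 (s(r) = 1 - 5*(-1/19) = 1 + 5/19 = 24/19)
(1301 - 44)/(s(-1) - 1077) = (1301 - 44)/(24/19 - 1077) = 1257/(-20439/19) = 1257*(-19/20439) = -7961/6813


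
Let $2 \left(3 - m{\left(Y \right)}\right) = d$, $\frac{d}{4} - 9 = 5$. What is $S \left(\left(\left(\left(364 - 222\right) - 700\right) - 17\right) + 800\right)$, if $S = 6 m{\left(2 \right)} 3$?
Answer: $-101250$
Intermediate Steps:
$d = 56$ ($d = 36 + 4 \cdot 5 = 36 + 20 = 56$)
$m{\left(Y \right)} = -25$ ($m{\left(Y \right)} = 3 - 28 = -25$)
$S = -450$ ($S = 6 \left(-25\right) 3 = \left(-150\right) 3 = -450$)
$S \left(\left(\left(\left(364 - 222\right) - 700\right) - 17\right) + 800\right) = - 450 \left(\left(\left(\left(364 - 222\right) - 700\right) - 17\right) + 800\right) = - 450 \left(\left(\left(142 - 700\right) - 17\right) + 800\right) = - 450 \left(\left(-558 - 17\right) + 800\right) = - 450 \left(-575 + 800\right) = \left(-450\right) 225 = -101250$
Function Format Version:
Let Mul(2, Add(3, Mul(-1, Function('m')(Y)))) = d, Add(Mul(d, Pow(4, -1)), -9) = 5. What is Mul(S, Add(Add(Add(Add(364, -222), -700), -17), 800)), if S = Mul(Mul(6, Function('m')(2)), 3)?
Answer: -101250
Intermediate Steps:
d = 56 (d = Add(36, Mul(4, 5)) = Add(36, 20) = 56)
Function('m')(Y) = -25 (Function('m')(Y) = Add(3, Mul(Rational(-1, 2), 56)) = Add(3, -28) = -25)
S = -450 (S = Mul(Mul(6, -25), 3) = Mul(-150, 3) = -450)
Mul(S, Add(Add(Add(Add(364, -222), -700), -17), 800)) = Mul(-450, Add(Add(Add(Add(364, -222), -700), -17), 800)) = Mul(-450, Add(Add(Add(142, -700), -17), 800)) = Mul(-450, Add(Add(-558, -17), 800)) = Mul(-450, Add(-575, 800)) = Mul(-450, 225) = -101250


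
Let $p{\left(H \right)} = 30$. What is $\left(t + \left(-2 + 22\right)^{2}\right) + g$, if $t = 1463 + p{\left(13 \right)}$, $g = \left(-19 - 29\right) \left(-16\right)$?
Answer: $2661$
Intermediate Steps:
$g = 768$ ($g = \left(-48\right) \left(-16\right) = 768$)
$t = 1493$ ($t = 1463 + 30 = 1493$)
$\left(t + \left(-2 + 22\right)^{2}\right) + g = \left(1493 + \left(-2 + 22\right)^{2}\right) + 768 = \left(1493 + 20^{2}\right) + 768 = \left(1493 + 400\right) + 768 = 1893 + 768 = 2661$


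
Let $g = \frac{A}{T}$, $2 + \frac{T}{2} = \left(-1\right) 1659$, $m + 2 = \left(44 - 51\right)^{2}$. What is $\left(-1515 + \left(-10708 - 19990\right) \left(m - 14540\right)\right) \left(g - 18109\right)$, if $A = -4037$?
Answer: $- \frac{2432983489766049}{302} \approx -8.0562 \cdot 10^{12}$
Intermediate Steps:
$m = 47$ ($m = -2 + \left(44 - 51\right)^{2} = -2 + \left(-7\right)^{2} = -2 + 49 = 47$)
$T = -3322$ ($T = -4 + 2 \left(\left(-1\right) 1659\right) = -4 + 2 \left(-1659\right) = -4 - 3318 = -3322$)
$g = \frac{367}{302}$ ($g = - \frac{4037}{-3322} = \left(-4037\right) \left(- \frac{1}{3322}\right) = \frac{367}{302} \approx 1.2152$)
$\left(-1515 + \left(-10708 - 19990\right) \left(m - 14540\right)\right) \left(g - 18109\right) = \left(-1515 + \left(-10708 - 19990\right) \left(47 - 14540\right)\right) \left(\frac{367}{302} - 18109\right) = \left(-1515 - -444906114\right) \left(- \frac{5468551}{302}\right) = \left(-1515 + 444906114\right) \left(- \frac{5468551}{302}\right) = 444904599 \left(- \frac{5468551}{302}\right) = - \frac{2432983489766049}{302}$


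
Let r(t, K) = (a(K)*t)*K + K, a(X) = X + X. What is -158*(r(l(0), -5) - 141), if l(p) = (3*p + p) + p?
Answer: 23068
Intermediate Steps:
l(p) = 5*p (l(p) = 4*p + p = 5*p)
a(X) = 2*X
r(t, K) = K + 2*t*K² (r(t, K) = ((2*K)*t)*K + K = (2*K*t)*K + K = 2*t*K² + K = K + 2*t*K²)
-158*(r(l(0), -5) - 141) = -158*(-5*(1 + 2*(-5)*(5*0)) - 141) = -158*(-5*(1 + 2*(-5)*0) - 141) = -158*(-5*(1 + 0) - 141) = -158*(-5*1 - 141) = -158*(-5 - 141) = -158*(-146) = 23068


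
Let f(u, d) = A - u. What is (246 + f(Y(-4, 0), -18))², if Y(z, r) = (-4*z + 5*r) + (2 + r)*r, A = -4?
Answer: 51076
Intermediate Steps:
Y(z, r) = -4*z + 5*r + r*(2 + r) (Y(z, r) = (-4*z + 5*r) + r*(2 + r) = -4*z + 5*r + r*(2 + r))
f(u, d) = -4 - u
(246 + f(Y(-4, 0), -18))² = (246 + (-4 - (0² - 4*(-4) + 7*0)))² = (246 + (-4 - (0 + 16 + 0)))² = (246 + (-4 - 1*16))² = (246 + (-4 - 16))² = (246 - 20)² = 226² = 51076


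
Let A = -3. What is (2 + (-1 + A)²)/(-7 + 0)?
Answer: -18/7 ≈ -2.5714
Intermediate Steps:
(2 + (-1 + A)²)/(-7 + 0) = (2 + (-1 - 3)²)/(-7 + 0) = (2 + (-4)²)/(-7) = -(2 + 16)/7 = -⅐*18 = -18/7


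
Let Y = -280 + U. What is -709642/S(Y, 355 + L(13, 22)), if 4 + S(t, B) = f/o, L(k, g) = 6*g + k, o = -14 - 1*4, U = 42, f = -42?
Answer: 2128926/5 ≈ 4.2579e+5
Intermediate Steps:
Y = -238 (Y = -280 + 42 = -238)
o = -18 (o = -14 - 4 = -18)
L(k, g) = k + 6*g
S(t, B) = -5/3 (S(t, B) = -4 - 42/(-18) = -4 - 42*(-1/18) = -4 + 7/3 = -5/3)
-709642/S(Y, 355 + L(13, 22)) = -709642/(-5/3) = -709642*(-⅗) = 2128926/5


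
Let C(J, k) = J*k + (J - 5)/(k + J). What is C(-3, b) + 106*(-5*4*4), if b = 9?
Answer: -25525/3 ≈ -8508.3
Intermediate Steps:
C(J, k) = J*k + (-5 + J)/(J + k)
C(-3, b) + 106*(-5*4*4) = (-5 - 3 - 3*9² + 9*(-3)²)/(-3 + 9) + 106*(-5*4*4) = (-5 - 3 - 3*81 + 9*9)/6 + 106*(-20*4) = (-5 - 3 - 243 + 81)/6 + 106*(-80) = (⅙)*(-170) - 8480 = -85/3 - 8480 = -25525/3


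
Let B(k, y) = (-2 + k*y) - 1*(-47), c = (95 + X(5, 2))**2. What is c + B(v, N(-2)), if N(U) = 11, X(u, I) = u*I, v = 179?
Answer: 13039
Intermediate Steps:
X(u, I) = I*u
c = 11025 (c = (95 + 2*5)**2 = (95 + 10)**2 = 105**2 = 11025)
B(k, y) = 45 + k*y (B(k, y) = (-2 + k*y) + 47 = 45 + k*y)
c + B(v, N(-2)) = 11025 + (45 + 179*11) = 11025 + (45 + 1969) = 11025 + 2014 = 13039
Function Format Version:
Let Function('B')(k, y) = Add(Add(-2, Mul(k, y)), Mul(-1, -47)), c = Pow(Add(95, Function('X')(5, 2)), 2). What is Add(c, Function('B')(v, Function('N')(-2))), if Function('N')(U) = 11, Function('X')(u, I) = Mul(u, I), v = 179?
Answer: 13039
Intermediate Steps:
Function('X')(u, I) = Mul(I, u)
c = 11025 (c = Pow(Add(95, Mul(2, 5)), 2) = Pow(Add(95, 10), 2) = Pow(105, 2) = 11025)
Function('B')(k, y) = Add(45, Mul(k, y)) (Function('B')(k, y) = Add(Add(-2, Mul(k, y)), 47) = Add(45, Mul(k, y)))
Add(c, Function('B')(v, Function('N')(-2))) = Add(11025, Add(45, Mul(179, 11))) = Add(11025, Add(45, 1969)) = Add(11025, 2014) = 13039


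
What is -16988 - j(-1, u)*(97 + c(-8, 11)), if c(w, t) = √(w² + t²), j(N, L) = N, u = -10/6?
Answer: -16891 + √185 ≈ -16877.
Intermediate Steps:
u = -5/3 (u = -10*⅙ = -5/3 ≈ -1.6667)
c(w, t) = √(t² + w²)
-16988 - j(-1, u)*(97 + c(-8, 11)) = -16988 - (-1)*(97 + √(11² + (-8)²)) = -16988 - (-1)*(97 + √(121 + 64)) = -16988 - (-1)*(97 + √185) = -16988 - (-97 - √185) = -16988 + (97 + √185) = -16891 + √185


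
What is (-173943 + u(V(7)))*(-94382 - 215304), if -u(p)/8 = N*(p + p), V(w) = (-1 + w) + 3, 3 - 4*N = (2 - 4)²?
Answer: 53856563202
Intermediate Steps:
N = -¼ (N = ¾ - (2 - 4)²/4 = ¾ - ¼*(-2)² = ¾ - ¼*4 = ¾ - 1 = -¼ ≈ -0.25000)
V(w) = 2 + w
u(p) = 4*p (u(p) = -(-2)*(p + p) = -(-2)*2*p = -(-4)*p = 4*p)
(-173943 + u(V(7)))*(-94382 - 215304) = (-173943 + 4*(2 + 7))*(-94382 - 215304) = (-173943 + 4*9)*(-309686) = (-173943 + 36)*(-309686) = -173907*(-309686) = 53856563202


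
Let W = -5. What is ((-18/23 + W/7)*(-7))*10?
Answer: 2410/23 ≈ 104.78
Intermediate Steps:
((-18/23 + W/7)*(-7))*10 = ((-18/23 - 5/7)*(-7))*10 = -241/161*(-7)*10 = (241/23)*10 = 2410/23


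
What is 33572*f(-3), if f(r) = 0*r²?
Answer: 0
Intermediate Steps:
f(r) = 0
33572*f(-3) = 33572*0 = 0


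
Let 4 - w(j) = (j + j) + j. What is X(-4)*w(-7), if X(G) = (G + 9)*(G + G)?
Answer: -1000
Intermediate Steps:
X(G) = 2*G*(9 + G) (X(G) = (9 + G)*(2*G) = 2*G*(9 + G))
w(j) = 4 - 3*j (w(j) = 4 - ((j + j) + j) = 4 - (2*j + j) = 4 - 3*j)
X(-4)*w(-7) = (2*(-4)*(9 - 4))*(4 - 3*(-7)) = (2*(-4)*5)*(4 + 21) = -40*25 = -1000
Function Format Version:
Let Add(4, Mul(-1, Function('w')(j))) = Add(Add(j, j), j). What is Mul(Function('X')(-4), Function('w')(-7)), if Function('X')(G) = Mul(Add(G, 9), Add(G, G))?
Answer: -1000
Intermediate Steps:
Function('X')(G) = Mul(2, G, Add(9, G)) (Function('X')(G) = Mul(Add(9, G), Mul(2, G)) = Mul(2, G, Add(9, G)))
Function('w')(j) = Add(4, Mul(-3, j)) (Function('w')(j) = Add(4, Mul(-1, Add(Add(j, j), j))) = Add(4, Mul(-1, Add(Mul(2, j), j))) = Add(4, Mul(-1, Mul(3, j))) = Add(4, Mul(-3, j)))
Mul(Function('X')(-4), Function('w')(-7)) = Mul(Mul(2, -4, Add(9, -4)), Add(4, Mul(-3, -7))) = Mul(Mul(2, -4, 5), Add(4, 21)) = Mul(-40, 25) = -1000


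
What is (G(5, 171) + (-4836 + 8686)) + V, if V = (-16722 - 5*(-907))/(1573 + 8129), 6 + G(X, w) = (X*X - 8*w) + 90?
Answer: 3589385/1386 ≈ 2589.7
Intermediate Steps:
G(X, w) = 84 + X**2 - 8*w (G(X, w) = -6 + ((X*X - 8*w) + 90) = -6 + ((X**2 - 8*w) + 90) = -6 + (90 + X**2 - 8*w) = 84 + X**2 - 8*w)
V = -1741/1386 (V = (-16722 + 4535)/9702 = -12187*1/9702 = -1741/1386 ≈ -1.2561)
(G(5, 171) + (-4836 + 8686)) + V = ((84 + 5**2 - 8*171) + (-4836 + 8686)) - 1741/1386 = ((84 + 25 - 1368) + 3850) - 1741/1386 = (-1259 + 3850) - 1741/1386 = 2591 - 1741/1386 = 3589385/1386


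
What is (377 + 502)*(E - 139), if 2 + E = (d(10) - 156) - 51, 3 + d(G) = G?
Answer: -299739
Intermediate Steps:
d(G) = -3 + G
E = -202 (E = -2 + (((-3 + 10) - 156) - 51) = -2 + ((7 - 156) - 51) = -2 + (-149 - 51) = -2 - 200 = -202)
(377 + 502)*(E - 139) = (377 + 502)*(-202 - 139) = 879*(-341) = -299739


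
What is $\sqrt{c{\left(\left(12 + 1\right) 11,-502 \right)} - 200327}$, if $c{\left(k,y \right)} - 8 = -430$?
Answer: $i \sqrt{200749} \approx 448.05 i$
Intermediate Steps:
$c{\left(k,y \right)} = -422$ ($c{\left(k,y \right)} = 8 - 430 = -422$)
$\sqrt{c{\left(\left(12 + 1\right) 11,-502 \right)} - 200327} = \sqrt{-422 - 200327} = \sqrt{-200749} = i \sqrt{200749}$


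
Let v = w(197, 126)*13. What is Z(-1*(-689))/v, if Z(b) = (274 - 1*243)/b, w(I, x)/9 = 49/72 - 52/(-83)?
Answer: 20584/69963127 ≈ 0.00029421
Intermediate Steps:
w(I, x) = 7811/664 (w(I, x) = 9*(49/72 - 52/(-83)) = 9*(49*(1/72) - 52*(-1/83)) = 9*(49/72 + 52/83) = 9*(7811/5976) = 7811/664)
v = 101543/664 (v = (7811/664)*13 = 101543/664 ≈ 152.93)
Z(b) = 31/b (Z(b) = (274 - 243)/b = 31/b)
Z(-1*(-689))/v = (31/((-1*(-689))))/(101543/664) = (31/689)*(664/101543) = 20584/69963127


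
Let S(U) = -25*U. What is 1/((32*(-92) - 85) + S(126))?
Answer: -1/6179 ≈ -0.00016184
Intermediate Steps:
1/((32*(-92) - 85) + S(126)) = 1/((32*(-92) - 85) - 25*126) = 1/((-2944 - 85) - 3150) = 1/(-3029 - 3150) = 1/(-6179) = -1/6179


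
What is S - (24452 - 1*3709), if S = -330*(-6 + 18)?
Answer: -24703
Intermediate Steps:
S = -3960 (S = -330*12 = -3960)
S - (24452 - 1*3709) = -3960 - (24452 - 1*3709) = -3960 - (24452 - 3709) = -3960 - 1*20743 = -3960 - 20743 = -24703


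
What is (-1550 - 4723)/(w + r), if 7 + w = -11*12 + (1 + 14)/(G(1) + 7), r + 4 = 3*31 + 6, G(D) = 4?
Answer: 69003/469 ≈ 147.13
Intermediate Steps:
r = 95 (r = -4 + (3*31 + 6) = -4 + (93 + 6) = -4 + 99 = 95)
w = -1514/11 (w = -7 + (-11*12 + (1 + 14)/(4 + 7)) = -7 + (-132 + 15/11) = -7 - 1437/11 = -1514/11 ≈ -137.64)
(-1550 - 4723)/(w + r) = (-1550 - 4723)/(-1514/11 + 95) = -6273/(-469/11) = -6273*(-11/469) = 69003/469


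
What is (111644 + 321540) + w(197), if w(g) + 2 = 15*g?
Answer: 436137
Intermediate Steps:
w(g) = -2 + 15*g
(111644 + 321540) + w(197) = (111644 + 321540) + (-2 + 15*197) = 433184 + (-2 + 2955) = 433184 + 2953 = 436137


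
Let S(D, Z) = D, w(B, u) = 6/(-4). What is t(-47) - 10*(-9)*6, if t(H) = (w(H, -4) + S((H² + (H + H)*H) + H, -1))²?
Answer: 173108809/4 ≈ 4.3277e+7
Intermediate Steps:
w(B, u) = -3/2 (w(B, u) = 6*(-¼) = -3/2)
t(H) = (-3/2 + H + 3*H²)² (t(H) = (-3/2 + ((H² + (H + H)*H) + H))² = (-3/2 + ((H² + (2*H)*H) + H))² = (-3/2 + ((H² + 2*H²) + H))² = (-3/2 + (3*H² + H))² = (-3/2 + (H + 3*H²))² = (-3/2 + H + 3*H²)²)
t(-47) - 10*(-9)*6 = (-3 + 2*(-47)*(1 + 3*(-47)))²/4 - 10*(-9)*6 = (-3 + 2*(-47)*(1 - 141))²/4 - (-90)*6 = (-3 + 2*(-47)*(-140))²/4 - 1*(-540) = (-3 + 13160)²/4 + 540 = (¼)*13157² + 540 = (¼)*173106649 + 540 = 173106649/4 + 540 = 173108809/4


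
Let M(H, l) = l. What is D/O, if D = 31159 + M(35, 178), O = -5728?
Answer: -31337/5728 ≈ -5.4708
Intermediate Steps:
D = 31337 (D = 31159 + 178 = 31337)
D/O = 31337/(-5728) = 31337*(-1/5728) = -31337/5728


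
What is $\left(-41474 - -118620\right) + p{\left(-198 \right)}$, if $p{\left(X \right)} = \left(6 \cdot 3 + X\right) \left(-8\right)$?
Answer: $78586$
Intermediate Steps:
$p{\left(X \right)} = -144 - 8 X$ ($p{\left(X \right)} = \left(18 + X\right) \left(-8\right) = -144 - 8 X$)
$\left(-41474 - -118620\right) + p{\left(-198 \right)} = \left(-41474 - -118620\right) - -1440 = \left(-41474 + 118620\right) + \left(-144 + 1584\right) = 77146 + 1440 = 78586$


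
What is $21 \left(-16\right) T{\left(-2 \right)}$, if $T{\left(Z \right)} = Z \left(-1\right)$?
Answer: $-672$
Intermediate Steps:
$T{\left(Z \right)} = - Z$
$21 \left(-16\right) T{\left(-2 \right)} = 21 \left(-16\right) \left(\left(-1\right) \left(-2\right)\right) = \left(-336\right) 2 = -672$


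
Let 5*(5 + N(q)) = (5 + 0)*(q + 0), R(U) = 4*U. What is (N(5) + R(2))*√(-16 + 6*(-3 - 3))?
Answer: 16*I*√13 ≈ 57.689*I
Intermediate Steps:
N(q) = -5 + q (N(q) = -5 + ((5 + 0)*(q + 0))/5 = -5 + (5*q)/5 = -5 + q)
(N(5) + R(2))*√(-16 + 6*(-3 - 3)) = ((-5 + 5) + 4*2)*√(-16 + 6*(-3 - 3)) = (0 + 8)*√(-16 + 6*(-6)) = 8*√(-16 - 36) = 8*√(-52) = 8*(2*I*√13) = 16*I*√13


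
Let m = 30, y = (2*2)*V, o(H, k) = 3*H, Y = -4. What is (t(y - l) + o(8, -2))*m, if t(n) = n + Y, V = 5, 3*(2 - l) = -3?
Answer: 1110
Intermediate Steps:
l = 3 (l = 2 - ⅓*(-3) = 2 + 1 = 3)
y = 20 (y = (2*2)*5 = 4*5 = 20)
t(n) = -4 + n (t(n) = n - 4 = -4 + n)
(t(y - l) + o(8, -2))*m = ((-4 + (20 - 1*3)) + 3*8)*30 = ((-4 + (20 - 3)) + 24)*30 = ((-4 + 17) + 24)*30 = (13 + 24)*30 = 37*30 = 1110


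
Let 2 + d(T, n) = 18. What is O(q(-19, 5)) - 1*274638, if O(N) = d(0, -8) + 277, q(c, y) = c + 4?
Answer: -274345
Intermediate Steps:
d(T, n) = 16 (d(T, n) = -2 + 18 = 16)
q(c, y) = 4 + c
O(N) = 293 (O(N) = 16 + 277 = 293)
O(q(-19, 5)) - 1*274638 = 293 - 1*274638 = 293 - 274638 = -274345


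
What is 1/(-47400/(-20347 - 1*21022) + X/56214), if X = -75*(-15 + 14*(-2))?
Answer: 775172322/932652875 ≈ 0.83115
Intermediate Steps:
X = 3225 (X = -75*(-15 - 28) = -75*(-43) = 3225)
1/(-47400/(-20347 - 1*21022) + X/56214) = 1/(-47400/(-20347 - 1*21022) + 3225/56214) = 1/(-47400/(-20347 - 21022) + 3225*(1/56214)) = 1/(-47400/(-41369) + 1075/18738) = 1/(-47400*(-1/41369) + 1075/18738) = 1/(47400/41369 + 1075/18738) = 1/(932652875/775172322) = 775172322/932652875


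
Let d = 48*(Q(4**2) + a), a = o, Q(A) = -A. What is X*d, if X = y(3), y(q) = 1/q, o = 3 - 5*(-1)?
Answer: -128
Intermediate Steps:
o = 8 (o = 3 + 5 = 8)
a = 8
y(q) = 1/q
d = -384 (d = 48*(-1*4**2 + 8) = 48*(-1*16 + 8) = 48*(-16 + 8) = 48*(-8) = -384)
X = 1/3 ≈ 0.33333
X*d = (1/3)*(-384) = -128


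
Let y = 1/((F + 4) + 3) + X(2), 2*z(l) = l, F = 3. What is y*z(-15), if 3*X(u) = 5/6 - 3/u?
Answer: 11/12 ≈ 0.91667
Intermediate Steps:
z(l) = l/2
X(u) = 5/18 - 1/u (X(u) = (5/6 - 3/u)/3 = 5/18 - 1/u)
y = -11/90 (y = 1/((3 + 4) + 3) + (5/18 - 1/2) = 1/(7 + 3) + (5/18 - 1*1/2) = 1/10 + (5/18 - 1/2) = (1/10)*1 - 2/9 = 1/10 - 2/9 = -11/90 ≈ -0.12222)
y*z(-15) = -11*(-15)/180 = -11/90*(-15/2) = 11/12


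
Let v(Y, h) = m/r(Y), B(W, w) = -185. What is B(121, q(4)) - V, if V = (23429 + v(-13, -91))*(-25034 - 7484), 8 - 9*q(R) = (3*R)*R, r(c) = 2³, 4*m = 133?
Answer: 12191987039/16 ≈ 7.6200e+8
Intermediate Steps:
m = 133/4 (m = (¼)*133 = 133/4 ≈ 33.250)
r(c) = 8
q(R) = 8/9 - R²/3 (q(R) = 8/9 - 3*R*R/9 = 8/9 - R²/3)
v(Y, h) = 133/32 (v(Y, h) = (133/4)/8 = (133/4)*(⅛) = 133/32)
V = -12191989999/16 (V = (23429 + 133/32)*(-25034 - 7484) = (749861/32)*(-32518) = -12191989999/16 ≈ -7.6200e+8)
B(121, q(4)) - V = -185 - 1*(-12191989999/16) = -185 + 12191989999/16 = 12191987039/16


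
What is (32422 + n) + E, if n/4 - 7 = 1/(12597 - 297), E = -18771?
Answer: 42062926/3075 ≈ 13679.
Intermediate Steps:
n = 86101/3075 (n = 28 + 4/(12597 - 297) = 28 + 4/12300 = 28 + 4*(1/12300) = 28 + 1/3075 = 86101/3075 ≈ 28.000)
(32422 + n) + E = (32422 + 86101/3075) - 18771 = 99783751/3075 - 18771 = 42062926/3075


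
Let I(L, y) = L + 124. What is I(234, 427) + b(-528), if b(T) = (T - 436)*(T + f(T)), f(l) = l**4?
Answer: -74922579475034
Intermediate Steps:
I(L, y) = 124 + L
b(T) = (-436 + T)*(T + T**4) (b(T) = (T - 436)*(T + T**4) = (-436 + T)*(T + T**4))
I(234, 427) + b(-528) = (124 + 234) - 528*(-436 - 528 + (-528)**4 - 436*(-528)**3) = 358 - 528*(-436 - 528 + 77720518656 - 436*(-147197952)) = 358 - 528*(-436 - 528 + 77720518656 + 64178307072) = 358 - 528*141898824764 = 358 - 74922579475392 = -74922579475034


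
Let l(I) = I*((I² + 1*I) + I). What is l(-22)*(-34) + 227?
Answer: 329347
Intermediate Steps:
l(I) = I*(I² + 2*I) (l(I) = I*((I² + I) + I) = I*((I + I²) + I) = I*(I² + 2*I))
l(-22)*(-34) + 227 = ((-22)²*(2 - 22))*(-34) + 227 = (484*(-20))*(-34) + 227 = -9680*(-34) + 227 = 329120 + 227 = 329347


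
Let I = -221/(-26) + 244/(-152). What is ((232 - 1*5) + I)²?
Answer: 19749136/361 ≈ 54707.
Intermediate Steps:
I = 131/19 (I = -221*(-1/26) + 244*(-1/152) = 17/2 - 61/38 = 131/19 ≈ 6.8947)
((232 - 1*5) + I)² = ((232 - 1*5) + 131/19)² = ((232 - 5) + 131/19)² = (227 + 131/19)² = (4444/19)² = 19749136/361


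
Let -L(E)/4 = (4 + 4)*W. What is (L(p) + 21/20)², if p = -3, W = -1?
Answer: 436921/400 ≈ 1092.3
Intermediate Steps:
L(E) = 32 (L(E) = -4*(4 + 4)*(-1) = -32*(-1) = -4*(-8) = 32)
(L(p) + 21/20)² = (32 + 21/20)² = (661/20)² = 436921/400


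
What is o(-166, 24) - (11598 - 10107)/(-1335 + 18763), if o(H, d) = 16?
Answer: 277357/17428 ≈ 15.914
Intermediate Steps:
o(-166, 24) - (11598 - 10107)/(-1335 + 18763) = 16 - (11598 - 10107)/(-1335 + 18763) = 16 - 1491/17428 = 277357/17428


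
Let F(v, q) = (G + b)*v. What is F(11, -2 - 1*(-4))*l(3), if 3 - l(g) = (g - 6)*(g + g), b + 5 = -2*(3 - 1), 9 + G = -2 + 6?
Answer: -3234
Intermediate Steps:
G = -5 (G = -9 + (-2 + 6) = -9 + 4 = -5)
b = -9 (b = -5 - 2*(3 - 1) = -5 - 2*2 = -5 - 4 = -9)
l(g) = 3 - 2*g*(-6 + g) (l(g) = 3 - (g - 6)*(g + g) = 3 - (-6 + g)*2*g = 3 - 2*g*(-6 + g))
F(v, q) = -14*v (F(v, q) = (-5 - 9)*v = -14*v)
F(11, -2 - 1*(-4))*l(3) = (-14*11)*(3 - 2*3**2 + 12*3) = -154*(3 - 2*9 + 36) = -154*(3 - 18 + 36) = -154*21 = -3234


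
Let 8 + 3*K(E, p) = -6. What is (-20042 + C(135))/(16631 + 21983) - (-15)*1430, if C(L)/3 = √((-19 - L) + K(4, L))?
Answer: 414125129/19307 + I*√357/19307 ≈ 21449.0 + 0.00097863*I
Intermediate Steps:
K(E, p) = -14/3 (K(E, p) = -8/3 + (⅓)*(-6) = -8/3 - 2 = -14/3)
C(L) = 3*√(-71/3 - L) (C(L) = 3*√((-19 - L) - 14/3) = 3*√(-71/3 - L))
(-20042 + C(135))/(16631 + 21983) - (-15)*1430 = (-20042 + √(-213 - 9*135))/(16631 + 21983) - (-15)*1430 = (-20042 + √(-213 - 1215))/38614 - 1*(-21450) = (-20042 + √(-1428))*(1/38614) + 21450 = (-20042 + 2*I*√357)*(1/38614) + 21450 = (-10021/19307 + I*√357/19307) + 21450 = 414125129/19307 + I*√357/19307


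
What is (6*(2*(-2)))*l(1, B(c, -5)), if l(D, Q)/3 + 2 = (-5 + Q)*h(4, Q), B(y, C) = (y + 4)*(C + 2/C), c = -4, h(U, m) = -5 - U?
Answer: -3096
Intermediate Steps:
B(y, C) = (4 + y)*(C + 2/C)
l(D, Q) = 129 - 27*Q (l(D, Q) = -6 + 3*((-5 + Q)*(-5 - 1*4)) = -6 + 3*((-5 + Q)*(-5 - 4)) = -6 + 3*((-5 + Q)*(-9)) = -6 + 3*(45 - 9*Q) = -6 + (135 - 27*Q) = 129 - 27*Q)
(6*(2*(-2)))*l(1, B(c, -5)) = (6*(2*(-2)))*(129 - 27*(8 + 2*(-4) + (-5)**2*(4 - 4))/(-5)) = (6*(-4))*(129 - (-27)*(8 - 8 + 25*0)/5) = -24*(129 - (-27)*(8 - 8 + 0)/5) = -24*(129 - (-27)*0/5) = -24*(129 - 27*0) = -24*(129 + 0) = -24*129 = -3096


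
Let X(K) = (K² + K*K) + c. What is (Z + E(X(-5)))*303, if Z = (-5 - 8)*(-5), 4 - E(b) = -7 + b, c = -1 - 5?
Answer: 9696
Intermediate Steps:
c = -6
X(K) = -6 + 2*K² (X(K) = (K² + K*K) - 6 = (K² + K²) - 6 = 2*K² - 6 = -6 + 2*K²)
E(b) = 11 - b (E(b) = 4 - (-7 + b) = 4 + (7 - b) = 11 - b)
Z = 65 (Z = -13*(-5) = 65)
(Z + E(X(-5)))*303 = (65 + (11 - (-6 + 2*(-5)²)))*303 = (65 + (11 - (-6 + 2*25)))*303 = (65 + (11 - (-6 + 50)))*303 = (65 + (11 - 1*44))*303 = (65 + (11 - 44))*303 = (65 - 33)*303 = 32*303 = 9696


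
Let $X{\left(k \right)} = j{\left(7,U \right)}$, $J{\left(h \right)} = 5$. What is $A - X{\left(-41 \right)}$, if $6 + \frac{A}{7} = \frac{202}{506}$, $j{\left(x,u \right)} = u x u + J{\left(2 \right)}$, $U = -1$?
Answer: $- \frac{12955}{253} \approx -51.206$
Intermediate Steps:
$j{\left(x,u \right)} = 5 + x u^{2}$ ($j{\left(x,u \right)} = u x u + 5 = x u^{2} + 5 = 5 + x u^{2}$)
$X{\left(k \right)} = 12$ ($X{\left(k \right)} = 5 + 7 \left(-1\right)^{2} = 5 + 7 \cdot 1 = 5 + 7 = 12$)
$A = - \frac{9919}{253}$ ($A = -42 + 7 \cdot \frac{202}{506} = -42 + 7 \cdot 202 \cdot \frac{1}{506} = -42 + 7 \cdot \frac{101}{253} = -42 + \frac{707}{253} = - \frac{9919}{253} \approx -39.206$)
$A - X{\left(-41 \right)} = - \frac{9919}{253} - 12 = - \frac{12955}{253}$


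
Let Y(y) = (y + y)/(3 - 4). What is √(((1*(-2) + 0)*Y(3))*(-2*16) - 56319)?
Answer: I*√56703 ≈ 238.12*I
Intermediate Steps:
Y(y) = -2*y (Y(y) = (2*y)/(-1) = (2*y)*(-1) = -2*y)
√(((1*(-2) + 0)*Y(3))*(-2*16) - 56319) = √(((1*(-2) + 0)*(-2*3))*(-2*16) - 56319) = √(((-2 + 0)*(-6))*(-32) - 56319) = √(-2*(-6)*(-32) - 56319) = √(12*(-32) - 56319) = √(-384 - 56319) = √(-56703) = I*√56703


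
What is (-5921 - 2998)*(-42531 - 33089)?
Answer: 674454780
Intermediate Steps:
(-5921 - 2998)*(-42531 - 33089) = -8919*(-75620) = 674454780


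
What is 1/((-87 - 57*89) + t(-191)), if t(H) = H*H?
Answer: 1/31321 ≈ 3.1927e-5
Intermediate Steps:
t(H) = H**2
1/((-87 - 57*89) + t(-191)) = 1/((-87 - 57*89) + (-191)**2) = 1/((-87 - 5073) + 36481) = 1/(-5160 + 36481) = 1/31321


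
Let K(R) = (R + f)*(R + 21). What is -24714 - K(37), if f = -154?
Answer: -17928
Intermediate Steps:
K(R) = (-154 + R)*(21 + R) (K(R) = (R - 154)*(R + 21) = (-154 + R)*(21 + R))
-24714 - K(37) = -24714 - (-3234 + 37² - 133*37) = -24714 - (-3234 + 1369 - 4921) = -24714 - 1*(-6786) = -24714 + 6786 = -17928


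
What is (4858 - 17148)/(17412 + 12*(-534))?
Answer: -6145/5502 ≈ -1.1169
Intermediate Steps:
(4858 - 17148)/(17412 + 12*(-534)) = -12290/(17412 - 6408) = -12290/11004 = -12290*1/11004 = -6145/5502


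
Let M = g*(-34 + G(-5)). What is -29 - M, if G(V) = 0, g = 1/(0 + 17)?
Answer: -27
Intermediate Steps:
g = 1/17 ≈ 0.058824
M = -2 (M = (-34 + 0)/17 = (1/17)*(-34) = -2)
-29 - M = -29 - 1*(-2) = -29 + 2 = -27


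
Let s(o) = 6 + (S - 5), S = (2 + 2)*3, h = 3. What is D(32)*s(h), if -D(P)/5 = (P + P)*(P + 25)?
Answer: -237120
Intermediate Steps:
S = 12 (S = 4*3 = 12)
s(o) = 13 (s(o) = 6 + (12 - 5) = 6 + 7 = 13)
D(P) = -10*P*(25 + P) (D(P) = -5*(P + P)*(P + 25) = -5*2*P*(25 + P) = -10*P*(25 + P))
D(32)*s(h) = -10*32*(25 + 32)*13 = -10*32*57*13 = -18240*13 = -237120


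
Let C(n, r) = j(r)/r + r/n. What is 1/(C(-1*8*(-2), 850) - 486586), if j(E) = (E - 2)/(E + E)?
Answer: -1445000/703040003527 ≈ -2.0554e-6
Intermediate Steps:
j(E) = (-2 + E)/(2*E) (j(E) = (-2 + E)/((2*E)) = (-2 + E)*(1/(2*E)) = (-2 + E)/(2*E))
C(n, r) = r/n + (-2 + r)/(2*r²) (C(n, r) = ((-2 + r)/(2*r))/r + r/n = (-2 + r)/(2*r²) + r/n = r/n + (-2 + r)/(2*r²))
1/(C(-1*8*(-2), 850) - 486586) = 1/(((½)/850 - 1/850² + 850/((-1*8*(-2)))) - 486586) = 1/(((½)*(1/850) - 1*1/722500 + 850/((-8*(-2)))) - 486586) = 1/((1/1700 - 1/722500 + 850/16) - 486586) = 1/((1/1700 - 1/722500 + 850*(1/16)) - 486586) = 1/((1/1700 - 1/722500 + 425/8) - 486586) = 1/(76766473/1445000 - 486586) = 1/(-703040003527/1445000) = -1445000/703040003527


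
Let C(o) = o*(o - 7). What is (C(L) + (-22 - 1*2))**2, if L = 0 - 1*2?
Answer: 36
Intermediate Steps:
L = -2 (L = 0 - 2 = -2)
C(o) = o*(-7 + o)
(C(L) + (-22 - 1*2))**2 = (-2*(-7 - 2) + (-22 - 1*2))**2 = (-2*(-9) + (-22 - 2))**2 = (18 - 24)**2 = (-6)**2 = 36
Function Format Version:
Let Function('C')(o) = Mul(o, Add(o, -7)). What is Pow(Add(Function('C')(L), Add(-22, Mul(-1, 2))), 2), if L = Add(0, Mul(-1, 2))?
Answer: 36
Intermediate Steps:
L = -2 (L = Add(0, -2) = -2)
Function('C')(o) = Mul(o, Add(-7, o))
Pow(Add(Function('C')(L), Add(-22, Mul(-1, 2))), 2) = Pow(Add(Mul(-2, Add(-7, -2)), Add(-22, Mul(-1, 2))), 2) = Pow(Add(Mul(-2, -9), Add(-22, -2)), 2) = Pow(Add(18, -24), 2) = Pow(-6, 2) = 36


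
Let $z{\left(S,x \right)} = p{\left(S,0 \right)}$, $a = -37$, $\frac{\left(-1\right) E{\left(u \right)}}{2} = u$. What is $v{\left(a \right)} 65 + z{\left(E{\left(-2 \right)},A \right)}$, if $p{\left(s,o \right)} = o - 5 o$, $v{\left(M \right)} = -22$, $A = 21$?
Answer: $-1430$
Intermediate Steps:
$E{\left(u \right)} = - 2 u$
$p{\left(s,o \right)} = - 4 o$
$z{\left(S,x \right)} = 0$ ($z{\left(S,x \right)} = \left(-4\right) 0 = 0$)
$v{\left(a \right)} 65 + z{\left(E{\left(-2 \right)},A \right)} = \left(-22\right) 65 + 0 = -1430 + 0 = -1430$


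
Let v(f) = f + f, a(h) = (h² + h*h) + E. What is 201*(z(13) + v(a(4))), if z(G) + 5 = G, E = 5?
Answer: 16482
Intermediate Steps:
a(h) = 5 + 2*h² (a(h) = (h² + h*h) + 5 = (h² + h²) + 5 = 2*h² + 5 = 5 + 2*h²)
z(G) = -5 + G
v(f) = 2*f
201*(z(13) + v(a(4))) = 201*((-5 + 13) + 2*(5 + 2*4²)) = 201*(8 + 2*(5 + 2*16)) = 201*(8 + 2*(5 + 32)) = 201*(8 + 2*37) = 201*(8 + 74) = 201*82 = 16482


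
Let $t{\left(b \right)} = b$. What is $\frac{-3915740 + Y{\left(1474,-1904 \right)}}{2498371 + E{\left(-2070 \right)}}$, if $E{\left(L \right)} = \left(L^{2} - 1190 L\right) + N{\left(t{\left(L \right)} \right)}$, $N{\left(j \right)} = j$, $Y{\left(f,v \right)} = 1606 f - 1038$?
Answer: $- \frac{221362}{1320643} \approx -0.16762$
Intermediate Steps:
$Y{\left(f,v \right)} = -1038 + 1606 f$
$E{\left(L \right)} = L^{2} - 1189 L$ ($E{\left(L \right)} = \left(L^{2} - 1190 L\right) + L = L^{2} - 1189 L$)
$\frac{-3915740 + Y{\left(1474,-1904 \right)}}{2498371 + E{\left(-2070 \right)}} = \frac{-3915740 + \left(-1038 + 1606 \cdot 1474\right)}{2498371 - 2070 \left(-1189 - 2070\right)} = \frac{-3915740 + \left(-1038 + 2367244\right)}{2498371 - -6746130} = \frac{-3915740 + 2366206}{2498371 + 6746130} = - \frac{1549534}{9244501} = \left(-1549534\right) \frac{1}{9244501} = - \frac{221362}{1320643}$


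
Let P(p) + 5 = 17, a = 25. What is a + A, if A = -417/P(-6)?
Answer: -39/4 ≈ -9.7500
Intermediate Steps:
P(p) = 12 (P(p) = -5 + 17 = 12)
A = -139/4 (A = -417/12 = -417*1/12 = -139/4 ≈ -34.750)
a + A = 25 - 139/4 = -39/4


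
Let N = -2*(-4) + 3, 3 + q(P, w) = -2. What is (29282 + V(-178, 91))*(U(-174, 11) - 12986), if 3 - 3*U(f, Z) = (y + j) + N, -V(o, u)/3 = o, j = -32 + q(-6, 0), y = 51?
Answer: -1162227680/3 ≈ -3.8741e+8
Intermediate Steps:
q(P, w) = -5 (q(P, w) = -3 - 2 = -5)
N = 11 (N = 8 + 3 = 11)
j = -37 (j = -32 - 5 = -37)
V(o, u) = -3*o
U(f, Z) = -22/3 (U(f, Z) = 1 - ((51 - 37) + 11)/3 = 1 - (14 + 11)/3 = 1 - ⅓*25 = 1 - 25/3 = -22/3)
(29282 + V(-178, 91))*(U(-174, 11) - 12986) = (29282 - 3*(-178))*(-22/3 - 12986) = (29282 + 534)*(-38980/3) = 29816*(-38980/3) = -1162227680/3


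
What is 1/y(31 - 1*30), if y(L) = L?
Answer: 1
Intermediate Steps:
1/y(31 - 1*30) = 1/(31 - 1*30) = 1/(31 - 30) = 1/1 = 1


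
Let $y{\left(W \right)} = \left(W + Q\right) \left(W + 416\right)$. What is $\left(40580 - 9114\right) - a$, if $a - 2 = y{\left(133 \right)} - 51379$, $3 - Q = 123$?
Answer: $75706$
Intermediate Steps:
$Q = -120$ ($Q = 3 - 123 = -120$)
$y{\left(W \right)} = \left(-120 + W\right) \left(416 + W\right)$ ($y{\left(W \right)} = \left(W - 120\right) \left(W + 416\right) = \left(-120 + W\right) \left(416 + W\right)$)
$a = -44240$ ($a = 2 + \left(\left(-49920 + 133^{2} + 296 \cdot 133\right) - 51379\right) = 2 + \left(\left(-49920 + 17689 + 39368\right) - 51379\right) = 2 + \left(7137 - 51379\right) = 2 - 44242 = -44240$)
$\left(40580 - 9114\right) - a = \left(40580 - 9114\right) - -44240 = 31466 + 44240 = 75706$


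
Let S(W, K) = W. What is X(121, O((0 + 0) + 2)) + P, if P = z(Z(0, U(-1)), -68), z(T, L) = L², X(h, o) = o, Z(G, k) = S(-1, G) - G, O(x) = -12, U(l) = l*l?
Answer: 4612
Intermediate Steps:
U(l) = l²
Z(G, k) = -1 - G
P = 4624 (P = (-68)² = 4624)
X(121, O((0 + 0) + 2)) + P = -12 + 4624 = 4612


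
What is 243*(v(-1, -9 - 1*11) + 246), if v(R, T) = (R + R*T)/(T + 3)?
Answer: 1011609/17 ≈ 59506.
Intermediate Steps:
v(R, T) = (R + R*T)/(3 + T)
243*(v(-1, -9 - 1*11) + 246) = 243*(-(1 + (-9 - 1*11))/(3 + (-9 - 1*11)) + 246) = 243*(-(1 + (-9 - 11))/(3 + (-9 - 11)) + 246) = 243*(-(1 - 20)/(3 - 20) + 246) = 243*(-1*(-19)/(-17) + 246) = 243*(-1*(-1/17)*(-19) + 246) = 243*(-19/17 + 246) = 243*(4163/17) = 1011609/17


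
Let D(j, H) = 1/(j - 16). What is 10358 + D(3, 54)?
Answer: 134653/13 ≈ 10358.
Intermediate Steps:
D(j, H) = 1/(-16 + j)
10358 + D(3, 54) = 10358 + 1/(-16 + 3) = 10358 + 1/(-13) = 10358 - 1/13 = 134653/13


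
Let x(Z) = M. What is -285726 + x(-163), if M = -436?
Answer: -286162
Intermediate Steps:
x(Z) = -436
-285726 + x(-163) = -285726 - 436 = -286162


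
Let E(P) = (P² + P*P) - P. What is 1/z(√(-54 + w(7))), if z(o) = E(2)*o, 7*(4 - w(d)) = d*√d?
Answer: -I/(6*√(50 + √7)) ≈ -0.02297*I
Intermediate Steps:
E(P) = -P + 2*P² (E(P) = (P² + P²) - P = 2*P² - P = -P + 2*P²)
w(d) = 4 - d^(3/2)/7 (w(d) = 4 - d*√d/7 = 4 - d^(3/2)/7)
z(o) = 6*o (z(o) = (2*(-1 + 2*2))*o = (2*(-1 + 4))*o = (2*3)*o = 6*o)
1/z(√(-54 + w(7))) = 1/(6*√(-54 + (4 - √7))) = 1/(6*√(-50 - √7))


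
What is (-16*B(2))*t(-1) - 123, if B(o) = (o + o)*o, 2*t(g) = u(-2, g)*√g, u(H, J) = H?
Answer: -123 + 128*I ≈ -123.0 + 128.0*I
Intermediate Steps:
t(g) = -√g (t(g) = (-2*√g)/2 = -√g)
B(o) = 2*o² (B(o) = (2*o)*o = 2*o²)
(-16*B(2))*t(-1) - 123 = (-32*2²)*(-√(-1)) - 123 = (-32*4)*(-I) - 123 = (-16*8)*(-I) - 123 = -(-128)*I - 123 = 128*I - 123 = -123 + 128*I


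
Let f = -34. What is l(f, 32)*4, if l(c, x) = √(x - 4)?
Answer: 8*√7 ≈ 21.166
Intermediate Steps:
l(c, x) = √(-4 + x)
l(f, 32)*4 = √(-4 + 32)*4 = √28*4 = (2*√7)*4 = 8*√7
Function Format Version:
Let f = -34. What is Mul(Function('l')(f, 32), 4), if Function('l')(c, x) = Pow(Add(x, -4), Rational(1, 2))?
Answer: Mul(8, Pow(7, Rational(1, 2))) ≈ 21.166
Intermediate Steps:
Function('l')(c, x) = Pow(Add(-4, x), Rational(1, 2))
Mul(Function('l')(f, 32), 4) = Mul(Pow(Add(-4, 32), Rational(1, 2)), 4) = Mul(Pow(28, Rational(1, 2)), 4) = Mul(Mul(2, Pow(7, Rational(1, 2))), 4) = Mul(8, Pow(7, Rational(1, 2)))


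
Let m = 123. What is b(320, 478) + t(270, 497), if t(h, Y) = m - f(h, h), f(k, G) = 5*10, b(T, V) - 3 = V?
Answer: 554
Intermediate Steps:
b(T, V) = 3 + V
f(k, G) = 50
t(h, Y) = 73 (t(h, Y) = 123 - 1*50 = 123 - 50 = 73)
b(320, 478) + t(270, 497) = (3 + 478) + 73 = 481 + 73 = 554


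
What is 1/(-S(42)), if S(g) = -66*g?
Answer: 1/2772 ≈ 0.00036075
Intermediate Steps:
1/(-S(42)) = 1/(-(-66)*42) = 1/(-1*(-2772)) = 1/2772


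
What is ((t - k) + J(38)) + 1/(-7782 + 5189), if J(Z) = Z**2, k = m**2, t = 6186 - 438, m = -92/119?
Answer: 264064488503/36719473 ≈ 7191.4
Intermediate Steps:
m = -92/119 (m = -92*1/119 = -92/119 ≈ -0.77311)
t = 5748
k = 8464/14161 (k = (-92/119)**2 = 8464/14161 ≈ 0.59770)
((t - k) + J(38)) + 1/(-7782 + 5189) = ((5748 - 1*8464/14161) + 38**2) + 1/(-7782 + 5189) = ((5748 - 8464/14161) + 1444) + 1/(-2593) = (81388964/14161 + 1444) - 1/2593 = 101837448/14161 - 1/2593 = 264064488503/36719473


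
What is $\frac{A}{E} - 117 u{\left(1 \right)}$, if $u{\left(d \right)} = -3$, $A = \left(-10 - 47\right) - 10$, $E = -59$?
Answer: $\frac{20776}{59} \approx 352.14$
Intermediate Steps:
$A = -67$ ($A = -57 - 10 = -67$)
$\frac{A}{E} - 117 u{\left(1 \right)} = - \frac{67}{-59} - -351 = \left(-67\right) \left(- \frac{1}{59}\right) + 351 = \frac{67}{59} + 351 = \frac{20776}{59}$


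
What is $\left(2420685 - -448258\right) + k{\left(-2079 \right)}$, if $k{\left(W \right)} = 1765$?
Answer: $2870708$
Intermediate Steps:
$\left(2420685 - -448258\right) + k{\left(-2079 \right)} = \left(2420685 - -448258\right) + 1765 = \left(2420685 + 448258\right) + 1765 = 2868943 + 1765 = 2870708$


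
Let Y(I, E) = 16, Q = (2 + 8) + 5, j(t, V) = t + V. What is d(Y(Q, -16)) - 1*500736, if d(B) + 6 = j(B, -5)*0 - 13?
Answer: -500755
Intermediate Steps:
j(t, V) = V + t
Q = 15 (Q = 10 + 5 = 15)
d(B) = -19 (d(B) = -6 + ((-5 + B)*0 - 13) = -6 + (0 - 13) = -6 - 13 = -19)
d(Y(Q, -16)) - 1*500736 = -19 - 1*500736 = -19 - 500736 = -500755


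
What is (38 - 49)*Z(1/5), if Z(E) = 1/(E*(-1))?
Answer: 55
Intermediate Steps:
Z(E) = -1/E
(38 - 49)*Z(1/5) = (38 - 49)*(-1/(1/5)) = -(-11)/(1*(⅕)) = -(-11)/⅕ = -(-11)*5 = -11*(-5) = 55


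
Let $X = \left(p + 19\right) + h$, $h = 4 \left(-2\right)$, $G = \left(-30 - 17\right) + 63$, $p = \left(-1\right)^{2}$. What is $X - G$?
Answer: $-4$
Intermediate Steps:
$p = 1$
$G = 16$ ($G = -47 + 63 = 16$)
$h = -8$
$X = 12$ ($X = \left(1 + 19\right) - 8 = 20 - 8 = 12$)
$X - G = 12 - 16 = -4$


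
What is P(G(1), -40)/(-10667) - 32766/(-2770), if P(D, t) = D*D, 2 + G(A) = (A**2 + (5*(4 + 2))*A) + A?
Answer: 173510961/14773795 ≈ 11.745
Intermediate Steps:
G(A) = -2 + A**2 + 31*A (G(A) = -2 + ((A**2 + (5*(4 + 2))*A) + A) = -2 + ((A**2 + (5*6)*A) + A) = -2 + ((A**2 + 30*A) + A) = -2 + (A**2 + 31*A) = -2 + A**2 + 31*A)
P(D, t) = D**2
P(G(1), -40)/(-10667) - 32766/(-2770) = (-2 + 1**2 + 31*1)**2/(-10667) - 32766/(-2770) = (-2 + 1 + 31)**2*(-1/10667) - 32766*(-1/2770) = 30**2*(-1/10667) + 16383/1385 = 900*(-1/10667) + 16383/1385 = -900/10667 + 16383/1385 = 173510961/14773795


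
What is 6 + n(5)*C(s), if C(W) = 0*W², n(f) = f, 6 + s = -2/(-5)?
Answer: 6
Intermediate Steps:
s = -28/5 (s = -6 - 2/(-5) = -6 - 2*(-⅕) = -6 + ⅖ = -28/5 ≈ -5.6000)
C(W) = 0
6 + n(5)*C(s) = 6 + 5*0 = 6 + 0 = 6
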